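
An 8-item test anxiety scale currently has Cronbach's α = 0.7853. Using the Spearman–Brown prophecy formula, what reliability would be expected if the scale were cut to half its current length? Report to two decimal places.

predicted reliability = 0.65

Length factor m = 1/2
α' = m·α / (1 − (1−m)·α)
   = 1/2 × 0.7853 / (1 − (1 − 1/2) × 0.7853)
   = 0.3926 / 0.6074 = 0.65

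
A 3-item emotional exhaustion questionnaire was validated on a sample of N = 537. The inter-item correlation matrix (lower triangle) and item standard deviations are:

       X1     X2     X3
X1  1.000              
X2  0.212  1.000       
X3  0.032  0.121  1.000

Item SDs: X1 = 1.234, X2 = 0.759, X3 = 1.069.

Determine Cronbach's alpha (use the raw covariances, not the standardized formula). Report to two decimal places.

Σσ²ᵢ = 1.234² + 0.759² + 1.069² = 3.2416
Covariances σ_ij = r_ij · s_i · s_j:
  σ(X1,X2) = 0.212 × 1.234 × 0.759 = 0.1986
  σ(X1,X3) = 0.032 × 1.234 × 1.069 = 0.0422
  σ(X2,X3) = 0.121 × 0.759 × 1.069 = 0.0982
σ²_T = Σσ²ᵢ + 2·Σσ_ij = 3.2416 + 2 × 0.3390 = 3.9196
α = (3/2)·(1 − 3.2416/3.9196) = 0.26

α = 0.26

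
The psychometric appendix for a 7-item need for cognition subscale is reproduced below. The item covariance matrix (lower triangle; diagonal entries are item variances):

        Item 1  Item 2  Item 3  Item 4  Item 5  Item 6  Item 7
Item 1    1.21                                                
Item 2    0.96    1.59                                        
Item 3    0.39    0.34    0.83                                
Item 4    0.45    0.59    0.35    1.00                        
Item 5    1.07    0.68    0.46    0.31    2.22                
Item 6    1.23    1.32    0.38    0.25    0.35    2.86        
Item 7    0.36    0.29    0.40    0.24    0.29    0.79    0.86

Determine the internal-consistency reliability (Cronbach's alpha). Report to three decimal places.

α = 0.799

Σσᵢ² = 1.21 + 1.59 + 0.83 + 1.00 + 2.22 + 2.86 + 0.86 = 10.57
Sum of the distinct covariances = 11.50
σ²_T = 10.57 + 2 × 11.50 = 33.57
α = (k/(k−1))·(1 − Σσᵢ²/σ²_T) = (7/6)·(1 − 10.57/33.57) = 0.799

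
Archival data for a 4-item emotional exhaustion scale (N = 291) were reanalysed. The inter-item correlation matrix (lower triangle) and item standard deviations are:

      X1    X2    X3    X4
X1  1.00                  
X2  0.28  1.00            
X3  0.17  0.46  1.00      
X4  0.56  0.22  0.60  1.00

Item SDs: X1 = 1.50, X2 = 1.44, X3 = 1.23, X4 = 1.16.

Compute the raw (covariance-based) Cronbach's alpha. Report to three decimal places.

Σσ²ᵢ = 1.50² + 1.44² + 1.23² + 1.16² = 7.1821
Covariances σ_ij = r_ij · s_i · s_j:
  σ(X1,X2) = 0.28 × 1.50 × 1.44 = 0.6048
  σ(X1,X3) = 0.17 × 1.50 × 1.23 = 0.3136
  σ(X1,X4) = 0.56 × 1.50 × 1.16 = 0.9744
  σ(X2,X3) = 0.46 × 1.44 × 1.23 = 0.8148
  σ(X2,X4) = 0.22 × 1.44 × 1.16 = 0.3675
  σ(X3,X4) = 0.60 × 1.23 × 1.16 = 0.8561
σ²_T = Σσ²ᵢ + 2·Σσ_ij = 7.1821 + 2 × 3.9312 = 15.0445
α = (4/3)·(1 − 7.1821/15.0445) = 0.697

Cronbach's alpha = 0.697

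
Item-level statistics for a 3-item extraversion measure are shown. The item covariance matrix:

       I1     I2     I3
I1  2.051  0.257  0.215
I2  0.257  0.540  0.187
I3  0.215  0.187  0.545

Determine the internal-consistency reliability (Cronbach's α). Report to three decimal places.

Σσ²ᵢ = 2.051 + 0.540 + 0.545 = 3.136
Sum of the distinct covariances = 0.659
total variance = 3.136 + 2 × 0.659 = 4.454
α = (k/(k−1))·(1 − Σσ²ᵢ/total variance) = (3/2)·(1 − 3.136/4.454) = 0.444

Cronbach's α = 0.444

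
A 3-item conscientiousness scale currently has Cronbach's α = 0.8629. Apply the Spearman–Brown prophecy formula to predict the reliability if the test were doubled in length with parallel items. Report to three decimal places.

Length factor m = 2
α' = m·α / (1 + (m−1)·α)
   = 2 × 0.8629 / (1 + (2 − 1) × 0.8629)
   = 1.7258 / 1.8629 = 0.926

predicted reliability = 0.926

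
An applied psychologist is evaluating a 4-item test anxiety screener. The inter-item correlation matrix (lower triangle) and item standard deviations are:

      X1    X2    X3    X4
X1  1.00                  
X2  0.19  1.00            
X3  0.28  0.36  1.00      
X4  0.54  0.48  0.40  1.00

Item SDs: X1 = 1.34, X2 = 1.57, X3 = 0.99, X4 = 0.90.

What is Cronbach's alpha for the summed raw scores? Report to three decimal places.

α = 0.666

Σσ²ᵢ = 1.34² + 1.57² + 0.99² + 0.90² = 6.0506
Covariances σ_ij = r_ij · s_i · s_j:
  σ(X1,X2) = 0.19 × 1.34 × 1.57 = 0.3997
  σ(X1,X3) = 0.28 × 1.34 × 0.99 = 0.3714
  σ(X1,X4) = 0.54 × 1.34 × 0.90 = 0.6512
  σ(X2,X3) = 0.36 × 1.57 × 0.99 = 0.5595
  σ(X2,X4) = 0.48 × 1.57 × 0.90 = 0.6782
  σ(X3,X4) = 0.40 × 0.99 × 0.90 = 0.3564
σ²_T = Σσ²ᵢ + 2·Σσ_ij = 6.0506 + 2 × 3.0164 = 12.0834
α = (4/3)·(1 − 6.0506/12.0834) = 0.666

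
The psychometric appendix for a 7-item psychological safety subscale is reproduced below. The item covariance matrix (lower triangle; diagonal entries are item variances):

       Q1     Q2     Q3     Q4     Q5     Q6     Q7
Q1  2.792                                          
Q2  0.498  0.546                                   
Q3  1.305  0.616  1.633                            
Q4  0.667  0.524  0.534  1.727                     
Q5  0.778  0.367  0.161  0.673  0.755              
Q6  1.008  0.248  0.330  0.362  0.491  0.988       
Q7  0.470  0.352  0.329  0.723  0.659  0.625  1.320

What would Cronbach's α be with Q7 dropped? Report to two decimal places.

Remaining items: Q1, Q2, Q3, Q4, Q5, Q6 (k = 6).
Σσᵢ² = 2.792 + 0.546 + 1.633 + 1.727 + 0.755 + 0.988 = 8.441
σ²_total = 8.441 + 2 × 8.562 = 25.565
α (item deleted) = (6/5)·(1 − 8.441/25.565) = 0.80

α = 0.80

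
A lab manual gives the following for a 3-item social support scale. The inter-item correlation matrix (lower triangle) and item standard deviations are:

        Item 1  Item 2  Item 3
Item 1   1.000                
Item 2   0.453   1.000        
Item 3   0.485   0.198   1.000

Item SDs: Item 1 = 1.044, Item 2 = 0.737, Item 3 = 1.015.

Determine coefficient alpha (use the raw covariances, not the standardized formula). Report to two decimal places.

α = 0.65

Σσ²ᵢ = 1.044² + 0.737² + 1.015² = 2.6633
Covariances σ_ij = r_ij · s_i · s_j:
  σ(Item 1,Item 2) = 0.453 × 1.044 × 0.737 = 0.3486
  σ(Item 1,Item 3) = 0.485 × 1.044 × 1.015 = 0.5139
  σ(Item 2,Item 3) = 0.198 × 0.737 × 1.015 = 0.1481
σ²_T = Σσ²ᵢ + 2·Σσ_ij = 2.6633 + 2 × 1.0106 = 4.6845
α = (3/2)·(1 − 2.6633/4.6845) = 0.65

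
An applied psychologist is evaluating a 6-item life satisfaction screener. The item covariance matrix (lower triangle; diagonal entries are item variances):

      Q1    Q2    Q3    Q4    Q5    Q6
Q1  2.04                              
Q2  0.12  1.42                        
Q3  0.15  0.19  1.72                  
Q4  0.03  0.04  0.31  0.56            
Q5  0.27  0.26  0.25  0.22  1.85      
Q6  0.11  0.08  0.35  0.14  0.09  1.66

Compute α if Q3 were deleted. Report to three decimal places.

Remaining items: Q1, Q2, Q4, Q5, Q6 (k = 5).
sum of item variances = 2.04 + 1.42 + 0.56 + 1.85 + 1.66 = 7.53
σ²_total = 7.53 + 2 × 1.36 = 10.25
α (item deleted) = (5/4)·(1 − 7.53/10.25) = 0.332

α = 0.332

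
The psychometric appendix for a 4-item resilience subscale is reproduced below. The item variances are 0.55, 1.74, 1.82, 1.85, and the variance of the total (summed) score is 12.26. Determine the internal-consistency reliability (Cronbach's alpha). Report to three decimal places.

α = 0.685

sum of item variances = 0.55 + 1.74 + 1.82 + 1.85 = 5.96
α = (k/(k−1))·(1 − sum of item variances/Var(T)) = (4/3)·(1 − 5.96/12.26) = 0.685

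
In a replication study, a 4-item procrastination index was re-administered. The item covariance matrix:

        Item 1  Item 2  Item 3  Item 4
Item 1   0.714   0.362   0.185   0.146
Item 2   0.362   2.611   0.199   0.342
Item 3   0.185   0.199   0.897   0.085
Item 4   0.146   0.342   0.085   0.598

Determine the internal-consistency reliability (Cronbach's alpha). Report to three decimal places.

Cronbach's alpha = 0.472

Σσ²ᵢ = 0.714 + 2.611 + 0.897 + 0.598 = 4.820
Sum of off-diagonal covariances = 1.319
total variance = 4.820 + 2 × 1.319 = 7.458
α = (k/(k−1))·(1 − Σσ²ᵢ/total variance) = (4/3)·(1 − 4.820/7.458) = 0.472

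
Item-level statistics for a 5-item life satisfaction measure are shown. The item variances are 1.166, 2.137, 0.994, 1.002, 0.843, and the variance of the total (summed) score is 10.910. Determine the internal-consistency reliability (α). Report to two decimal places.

sum of item variances = 1.166 + 2.137 + 0.994 + 1.002 + 0.843 = 6.142
α = (k/(k−1))·(1 − sum of item variances/total variance) = (5/4)·(1 − 6.142/10.910) = 0.55

α = 0.55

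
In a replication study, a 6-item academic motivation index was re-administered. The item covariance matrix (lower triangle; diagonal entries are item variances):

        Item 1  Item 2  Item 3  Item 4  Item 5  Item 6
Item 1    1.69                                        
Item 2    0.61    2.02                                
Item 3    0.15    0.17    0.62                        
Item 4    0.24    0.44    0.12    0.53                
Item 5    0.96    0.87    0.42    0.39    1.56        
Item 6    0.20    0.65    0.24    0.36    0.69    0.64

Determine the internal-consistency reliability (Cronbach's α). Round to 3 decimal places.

Σσᵢ² = 1.69 + 2.02 + 0.62 + 0.53 + 1.56 + 0.64 = 7.06
Sum of off-diagonal covariances = 6.51
σ²_T = 7.06 + 2 × 6.51 = 20.08
α = (k/(k−1))·(1 − Σσᵢ²/σ²_T) = (6/5)·(1 − 7.06/20.08) = 0.778

Cronbach's α = 0.778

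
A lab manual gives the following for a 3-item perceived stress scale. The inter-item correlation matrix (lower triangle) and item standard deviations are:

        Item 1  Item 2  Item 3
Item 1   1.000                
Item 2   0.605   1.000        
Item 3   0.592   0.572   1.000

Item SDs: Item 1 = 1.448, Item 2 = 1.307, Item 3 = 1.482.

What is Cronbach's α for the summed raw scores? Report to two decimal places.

Cronbach's α = 0.81

Σσ²ᵢ = 1.448² + 1.307² + 1.482² = 6.0013
Covariances σ_ij = r_ij · s_i · s_j:
  σ(Item 1,Item 2) = 0.605 × 1.448 × 1.307 = 1.1450
  σ(Item 1,Item 3) = 0.592 × 1.448 × 1.482 = 1.2704
  σ(Item 2,Item 3) = 0.572 × 1.307 × 1.482 = 1.1079
σ²_T = Σσ²ᵢ + 2·Σσ_ij = 6.0013 + 2 × 3.5233 = 13.0479
α = (3/2)·(1 − 6.0013/13.0479) = 0.81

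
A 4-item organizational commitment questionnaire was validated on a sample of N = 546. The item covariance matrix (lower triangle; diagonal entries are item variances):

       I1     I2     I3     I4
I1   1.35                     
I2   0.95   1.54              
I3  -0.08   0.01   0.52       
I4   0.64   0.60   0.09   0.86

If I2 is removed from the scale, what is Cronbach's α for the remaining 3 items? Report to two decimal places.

Remaining items: I1, I3, I4 (k = 3).
Σσ²ᵢ = 1.35 + 0.52 + 0.86 = 2.73
σ²_total = 2.73 + 2 × 0.65 = 4.03
α (item deleted) = (3/2)·(1 − 2.73/4.03) = 0.48

Cronbach's α = 0.48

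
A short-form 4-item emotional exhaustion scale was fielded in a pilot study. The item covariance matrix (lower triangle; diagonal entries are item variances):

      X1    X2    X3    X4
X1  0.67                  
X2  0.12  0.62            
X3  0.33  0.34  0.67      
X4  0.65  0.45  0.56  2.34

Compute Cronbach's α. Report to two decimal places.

sum of item variances = 0.67 + 0.62 + 0.67 + 2.34 = 4.30
Σ_{i<j} σ_ij = 2.45
σ²_T = 4.30 + 2 × 2.45 = 9.20
α = (k/(k−1))·(1 − sum of item variances/σ²_T) = (4/3)·(1 − 4.30/9.20) = 0.71

α = 0.71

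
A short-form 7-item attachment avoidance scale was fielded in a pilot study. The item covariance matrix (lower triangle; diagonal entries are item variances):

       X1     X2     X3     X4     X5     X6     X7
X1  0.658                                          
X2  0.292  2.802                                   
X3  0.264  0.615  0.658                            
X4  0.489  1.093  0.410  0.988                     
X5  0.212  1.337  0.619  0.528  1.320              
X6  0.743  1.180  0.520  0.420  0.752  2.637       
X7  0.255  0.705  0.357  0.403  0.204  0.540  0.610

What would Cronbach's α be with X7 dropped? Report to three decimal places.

Remaining items: X1, X2, X3, X4, X5, X6 (k = 6).
Σσ²ᵢ = 0.658 + 2.802 + 0.658 + 0.988 + 1.320 + 2.637 = 9.063
σ²_T = 9.063 + 2 × 9.474 = 28.011
α (item deleted) = (6/5)·(1 − 9.063/28.011) = 0.812

Cronbach's α = 0.812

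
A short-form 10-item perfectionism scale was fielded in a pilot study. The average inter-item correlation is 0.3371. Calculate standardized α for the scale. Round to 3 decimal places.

Standardized α = k·r̄ / (1 + (k−1)·r̄) = 10 × 0.3371 / (1 + 9 × 0.3371)
  = 3.3710 / 4.0339 = 0.836

standardized α = 0.836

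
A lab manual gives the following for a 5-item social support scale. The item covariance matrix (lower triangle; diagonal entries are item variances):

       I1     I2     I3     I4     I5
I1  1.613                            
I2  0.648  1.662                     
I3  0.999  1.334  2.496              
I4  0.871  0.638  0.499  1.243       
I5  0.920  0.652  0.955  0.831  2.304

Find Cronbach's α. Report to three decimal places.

Σσ²ᵢ = 1.613 + 1.662 + 2.496 + 1.243 + 2.304 = 9.318
Sum of the distinct covariances = 8.347
total variance = 9.318 + 2 × 8.347 = 26.012
α = (k/(k−1))·(1 − Σσ²ᵢ/total variance) = (5/4)·(1 − 9.318/26.012) = 0.802

α = 0.802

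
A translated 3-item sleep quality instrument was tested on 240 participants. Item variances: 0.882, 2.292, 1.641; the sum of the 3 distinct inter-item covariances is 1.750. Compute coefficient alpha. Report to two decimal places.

α = 0.63

ΣVar(i) = 0.882 + 2.292 + 1.641 = 4.815
Sum of distinct covariances = 1.750
total variance = ΣVar(i) + 2·Σcov = 4.815 + 2 × 1.750 = 8.315
α = (3/2)·(1 − 4.815/8.315) = 0.63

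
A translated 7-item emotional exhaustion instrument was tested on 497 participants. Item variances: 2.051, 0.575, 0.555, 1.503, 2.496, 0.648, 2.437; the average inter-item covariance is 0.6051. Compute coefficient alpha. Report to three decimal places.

coefficient alpha = 0.831

Σσᵢ² = 2.051 + 0.575 + 0.555 + 1.503 + 2.496 + 0.648 + 2.437 = 10.265
Sum of the 21 distinct covariances = 21 × 0.6051 = 12.7071
σ²_T = Σσᵢ² + 2·Σcov = 10.265 + 2 × 12.7071 = 35.6792
α = (7/6)·(1 − 10.265/35.6792) = 0.831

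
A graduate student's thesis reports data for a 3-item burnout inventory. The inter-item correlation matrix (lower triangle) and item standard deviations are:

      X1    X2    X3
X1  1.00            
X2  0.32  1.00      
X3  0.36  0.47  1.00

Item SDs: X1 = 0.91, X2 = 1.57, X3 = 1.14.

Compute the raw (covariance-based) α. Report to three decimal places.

Σσ²ᵢ = 0.91² + 1.57² + 1.14² = 4.5926
Covariances σ_ij = r_ij · s_i · s_j:
  σ(X1,X2) = 0.32 × 0.91 × 1.57 = 0.4572
  σ(X1,X3) = 0.36 × 0.91 × 1.14 = 0.3735
  σ(X2,X3) = 0.47 × 1.57 × 1.14 = 0.8412
σ²_T = Σσ²ᵢ + 2·Σσ_ij = 4.5926 + 2 × 1.6719 = 7.9364
α = (3/2)·(1 − 4.5926/7.9364) = 0.632

α = 0.632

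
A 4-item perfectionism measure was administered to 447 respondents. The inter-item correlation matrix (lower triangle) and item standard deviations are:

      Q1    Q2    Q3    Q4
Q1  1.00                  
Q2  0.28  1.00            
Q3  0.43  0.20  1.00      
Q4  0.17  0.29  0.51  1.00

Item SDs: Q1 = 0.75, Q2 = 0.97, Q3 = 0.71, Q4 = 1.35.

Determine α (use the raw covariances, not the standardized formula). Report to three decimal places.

Σσ²ᵢ = 0.75² + 0.97² + 0.71² + 1.35² = 3.8300
Covariances σ_ij = r_ij · s_i · s_j:
  σ(Q1,Q2) = 0.28 × 0.75 × 0.97 = 0.2037
  σ(Q1,Q3) = 0.43 × 0.75 × 0.71 = 0.2290
  σ(Q1,Q4) = 0.17 × 0.75 × 1.35 = 0.1721
  σ(Q2,Q3) = 0.20 × 0.97 × 0.71 = 0.1377
  σ(Q2,Q4) = 0.29 × 0.97 × 1.35 = 0.3798
  σ(Q3,Q4) = 0.51 × 0.71 × 1.35 = 0.4888
σ²_T = Σσ²ᵢ + 2·Σσ_ij = 3.8300 + 2 × 1.6111 = 7.0522
α = (4/3)·(1 − 3.8300/7.0522) = 0.609

α = 0.609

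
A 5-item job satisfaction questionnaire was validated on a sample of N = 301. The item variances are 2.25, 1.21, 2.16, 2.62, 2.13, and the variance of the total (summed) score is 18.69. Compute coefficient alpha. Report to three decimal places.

coefficient alpha = 0.556

sum of item variances = 2.25 + 1.21 + 2.16 + 2.62 + 2.13 = 10.37
α = (k/(k−1))·(1 − sum of item variances/σ²_T) = (5/4)·(1 − 10.37/18.69) = 0.556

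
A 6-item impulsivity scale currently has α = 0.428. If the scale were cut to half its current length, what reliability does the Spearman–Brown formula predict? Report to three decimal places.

predicted reliability = 0.272

Length factor m = 1/2
α' = m·α / (1 − (1−m)·α)
   = 1/2 × 0.428 / (1 − (1 − 1/2) × 0.428)
   = 0.2140 / 0.7860 = 0.272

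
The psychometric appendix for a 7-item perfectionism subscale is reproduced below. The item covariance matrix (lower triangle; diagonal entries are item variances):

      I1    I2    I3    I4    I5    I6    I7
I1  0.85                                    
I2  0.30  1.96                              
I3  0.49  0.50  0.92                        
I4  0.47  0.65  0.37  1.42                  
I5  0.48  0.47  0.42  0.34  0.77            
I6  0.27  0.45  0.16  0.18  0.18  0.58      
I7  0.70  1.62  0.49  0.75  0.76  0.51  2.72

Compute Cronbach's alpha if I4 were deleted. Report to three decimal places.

Remaining items: I1, I2, I3, I5, I6, I7 (k = 6).
sum of item variances = 0.85 + 1.96 + 0.92 + 0.77 + 0.58 + 2.72 = 7.80
total variance = 7.80 + 2 × 7.80 = 23.40
α (item deleted) = (6/5)·(1 − 7.80/23.40) = 0.800

α = 0.800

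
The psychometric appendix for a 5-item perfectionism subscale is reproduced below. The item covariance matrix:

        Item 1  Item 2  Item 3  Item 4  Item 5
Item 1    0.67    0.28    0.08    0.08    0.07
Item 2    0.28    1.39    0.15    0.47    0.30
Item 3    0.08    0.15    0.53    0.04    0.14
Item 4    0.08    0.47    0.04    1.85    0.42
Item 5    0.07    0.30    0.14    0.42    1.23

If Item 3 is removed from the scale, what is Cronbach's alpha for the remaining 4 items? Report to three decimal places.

Remaining items: Item 1, Item 2, Item 4, Item 5 (k = 4).
sum of item variances = 0.67 + 1.39 + 1.85 + 1.23 = 5.14
Var(T) = 5.14 + 2 × 1.62 = 8.38
α (item deleted) = (4/3)·(1 − 5.14/8.38) = 0.516

Cronbach's alpha = 0.516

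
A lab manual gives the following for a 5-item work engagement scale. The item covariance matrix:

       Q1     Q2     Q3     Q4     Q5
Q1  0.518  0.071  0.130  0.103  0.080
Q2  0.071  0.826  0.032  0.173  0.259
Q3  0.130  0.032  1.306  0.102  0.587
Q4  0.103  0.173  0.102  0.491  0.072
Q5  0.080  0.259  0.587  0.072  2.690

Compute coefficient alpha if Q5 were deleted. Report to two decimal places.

α = 0.37

Remaining items: Q1, Q2, Q3, Q4 (k = 4).
ΣVar(i) = 0.518 + 0.826 + 1.306 + 0.491 = 3.141
Var(T) = 3.141 + 2 × 0.611 = 4.363
α (item deleted) = (4/3)·(1 − 3.141/4.363) = 0.37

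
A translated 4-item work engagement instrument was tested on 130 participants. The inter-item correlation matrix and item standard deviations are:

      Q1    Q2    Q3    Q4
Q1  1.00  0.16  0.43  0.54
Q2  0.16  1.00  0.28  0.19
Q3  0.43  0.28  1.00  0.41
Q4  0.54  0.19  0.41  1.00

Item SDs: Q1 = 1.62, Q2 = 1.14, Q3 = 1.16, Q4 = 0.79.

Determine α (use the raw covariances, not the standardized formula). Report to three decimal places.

α = 0.639

Σσ²ᵢ = 1.62² + 1.14² + 1.16² + 0.79² = 5.8937
Covariances σ_ij = r_ij · s_i · s_j:
  σ(Q1,Q2) = 0.16 × 1.62 × 1.14 = 0.2955
  σ(Q1,Q3) = 0.43 × 1.62 × 1.16 = 0.8081
  σ(Q1,Q4) = 0.54 × 1.62 × 0.79 = 0.6911
  σ(Q2,Q3) = 0.28 × 1.14 × 1.16 = 0.3703
  σ(Q2,Q4) = 0.19 × 1.14 × 0.79 = 0.1711
  σ(Q3,Q4) = 0.41 × 1.16 × 0.79 = 0.3757
σ²_T = Σσ²ᵢ + 2·Σσ_ij = 5.8937 + 2 × 2.7118 = 11.3173
α = (4/3)·(1 − 5.8937/11.3173) = 0.639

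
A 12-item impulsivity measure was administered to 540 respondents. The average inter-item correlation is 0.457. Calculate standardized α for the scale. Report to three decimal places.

α = 0.910

Standardized α = k·r̄ / (1 + (k−1)·r̄) = 12 × 0.457 / (1 + 11 × 0.457)
  = 5.4840 / 6.0270 = 0.910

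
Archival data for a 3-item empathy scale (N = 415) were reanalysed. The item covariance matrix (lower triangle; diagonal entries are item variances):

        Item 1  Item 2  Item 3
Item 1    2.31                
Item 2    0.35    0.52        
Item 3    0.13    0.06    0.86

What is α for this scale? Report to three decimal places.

α = 0.340

Σσ²ᵢ = 2.31 + 0.52 + 0.86 = 3.69
Sum of the distinct covariances = 0.54
total variance = 3.69 + 2 × 0.54 = 4.77
α = (k/(k−1))·(1 − Σσ²ᵢ/total variance) = (3/2)·(1 − 3.69/4.77) = 0.340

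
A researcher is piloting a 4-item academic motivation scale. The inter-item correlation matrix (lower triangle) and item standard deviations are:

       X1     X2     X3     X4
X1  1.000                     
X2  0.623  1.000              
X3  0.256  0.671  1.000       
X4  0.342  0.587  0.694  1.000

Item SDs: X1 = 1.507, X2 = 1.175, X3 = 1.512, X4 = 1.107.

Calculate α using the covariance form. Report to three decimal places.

α = 0.800

Σσ²ᵢ = 1.507² + 1.175² + 1.512² + 1.107² = 7.1633
Covariances σ_ij = r_ij · s_i · s_j:
  σ(X1,X2) = 0.623 × 1.507 × 1.175 = 1.1032
  σ(X1,X3) = 0.256 × 1.507 × 1.512 = 0.5833
  σ(X1,X4) = 0.342 × 1.507 × 1.107 = 0.5705
  σ(X2,X3) = 0.671 × 1.175 × 1.512 = 1.1921
  σ(X2,X4) = 0.587 × 1.175 × 1.107 = 0.7635
  σ(X3,X4) = 0.694 × 1.512 × 1.107 = 1.1616
σ²_T = Σσ²ᵢ + 2·Σσ_ij = 7.1633 + 2 × 5.3742 = 17.9117
α = (4/3)·(1 − 7.1633/17.9117) = 0.800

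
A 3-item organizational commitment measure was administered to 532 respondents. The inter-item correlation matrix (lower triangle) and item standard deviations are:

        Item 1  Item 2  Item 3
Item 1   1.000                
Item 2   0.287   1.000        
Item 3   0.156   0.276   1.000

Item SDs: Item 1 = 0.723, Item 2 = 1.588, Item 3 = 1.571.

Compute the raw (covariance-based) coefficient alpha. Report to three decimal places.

Σσ²ᵢ = 0.723² + 1.588² + 1.571² = 5.5125
Covariances σ_ij = r_ij · s_i · s_j:
  σ(Item 1,Item 2) = 0.287 × 0.723 × 1.588 = 0.3295
  σ(Item 1,Item 3) = 0.156 × 0.723 × 1.571 = 0.1772
  σ(Item 2,Item 3) = 0.276 × 1.588 × 1.571 = 0.6886
σ²_T = Σσ²ᵢ + 2·Σσ_ij = 5.5125 + 2 × 1.1953 = 7.9031
α = (3/2)·(1 − 5.5125/7.9031) = 0.454

α = 0.454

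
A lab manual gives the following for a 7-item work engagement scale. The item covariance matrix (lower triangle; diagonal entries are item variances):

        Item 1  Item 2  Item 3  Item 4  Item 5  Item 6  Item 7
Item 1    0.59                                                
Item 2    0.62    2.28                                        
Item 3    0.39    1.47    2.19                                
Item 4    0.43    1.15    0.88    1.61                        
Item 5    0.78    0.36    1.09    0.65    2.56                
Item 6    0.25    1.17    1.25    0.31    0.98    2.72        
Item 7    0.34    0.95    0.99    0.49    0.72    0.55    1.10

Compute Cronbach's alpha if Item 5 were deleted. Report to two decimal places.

Remaining items: Item 1, Item 2, Item 3, Item 4, Item 6, Item 7 (k = 6).
sum of item variances = 0.59 + 2.28 + 2.19 + 1.61 + 2.72 + 1.10 = 10.49
σ²_T = 10.49 + 2 × 11.24 = 32.97
α (item deleted) = (6/5)·(1 − 10.49/32.97) = 0.82

Cronbach's alpha = 0.82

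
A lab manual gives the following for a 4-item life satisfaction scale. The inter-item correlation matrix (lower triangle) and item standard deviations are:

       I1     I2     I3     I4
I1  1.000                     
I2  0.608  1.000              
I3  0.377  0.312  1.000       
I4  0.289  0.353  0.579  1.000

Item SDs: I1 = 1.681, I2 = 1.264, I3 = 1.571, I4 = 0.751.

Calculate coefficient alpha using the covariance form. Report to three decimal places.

Σσ²ᵢ = 1.681² + 1.264² + 1.571² + 0.751² = 7.4555
Covariances σ_ij = r_ij · s_i · s_j:
  σ(I1,I2) = 0.608 × 1.681 × 1.264 = 1.2919
  σ(I1,I3) = 0.377 × 1.681 × 1.571 = 0.9956
  σ(I1,I4) = 0.289 × 1.681 × 0.751 = 0.3648
  σ(I2,I3) = 0.312 × 1.264 × 1.571 = 0.6196
  σ(I2,I4) = 0.353 × 1.264 × 0.751 = 0.3351
  σ(I3,I4) = 0.579 × 1.571 × 0.751 = 0.6831
σ²_T = Σσ²ᵢ + 2·Σσ_ij = 7.4555 + 2 × 4.2901 = 16.0357
α = (4/3)·(1 − 7.4555/16.0357) = 0.713

coefficient alpha = 0.713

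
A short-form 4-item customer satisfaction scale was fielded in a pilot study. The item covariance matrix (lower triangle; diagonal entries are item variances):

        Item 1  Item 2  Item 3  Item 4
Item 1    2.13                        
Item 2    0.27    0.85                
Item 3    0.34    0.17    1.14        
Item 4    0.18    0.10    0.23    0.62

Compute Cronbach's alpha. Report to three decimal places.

Σσᵢ² = 2.13 + 0.85 + 1.14 + 0.62 = 4.74
Σ_{i<j} σ_ij = 1.29
Var(T) = 4.74 + 2 × 1.29 = 7.32
α = (k/(k−1))·(1 − Σσᵢ²/Var(T)) = (4/3)·(1 − 4.74/7.32) = 0.470

α = 0.470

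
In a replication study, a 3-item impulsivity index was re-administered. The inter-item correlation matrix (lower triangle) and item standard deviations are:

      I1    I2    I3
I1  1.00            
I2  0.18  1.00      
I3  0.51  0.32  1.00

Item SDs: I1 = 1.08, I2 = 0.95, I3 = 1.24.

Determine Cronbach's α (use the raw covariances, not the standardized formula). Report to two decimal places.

Σσ²ᵢ = 1.08² + 0.95² + 1.24² = 3.6065
Covariances σ_ij = r_ij · s_i · s_j:
  σ(I1,I2) = 0.18 × 1.08 × 0.95 = 0.1847
  σ(I1,I3) = 0.51 × 1.08 × 1.24 = 0.6830
  σ(I2,I3) = 0.32 × 0.95 × 1.24 = 0.3770
σ²_T = Σσ²ᵢ + 2·Σσ_ij = 3.6065 + 2 × 1.2447 = 6.0959
α = (3/2)·(1 − 3.6065/6.0959) = 0.61

α = 0.61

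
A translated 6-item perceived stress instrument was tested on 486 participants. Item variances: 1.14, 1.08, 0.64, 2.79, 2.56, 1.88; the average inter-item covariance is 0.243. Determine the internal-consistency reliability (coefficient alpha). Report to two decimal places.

α = 0.50

Σσᵢ² = 1.14 + 1.08 + 0.64 + 2.79 + 2.56 + 1.88 = 10.09
Sum of the 15 distinct covariances = 15 × 0.243 = 3.645
total variance = Σσᵢ² + 2·Σcov = 10.09 + 2 × 3.645 = 17.380
α = (6/5)·(1 − 10.09/17.380) = 0.50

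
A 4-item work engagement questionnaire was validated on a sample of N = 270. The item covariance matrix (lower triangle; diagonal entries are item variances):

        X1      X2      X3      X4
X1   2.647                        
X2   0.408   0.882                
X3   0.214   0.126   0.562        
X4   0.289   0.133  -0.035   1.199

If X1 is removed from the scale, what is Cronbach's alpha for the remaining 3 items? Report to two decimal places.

Cronbach's alpha = 0.22

Remaining items: X2, X3, X4 (k = 3).
sum of item variances = 0.882 + 0.562 + 1.199 = 2.643
Var(T) = 2.643 + 2 × 0.224 = 3.091
α (item deleted) = (3/2)·(1 − 2.643/3.091) = 0.22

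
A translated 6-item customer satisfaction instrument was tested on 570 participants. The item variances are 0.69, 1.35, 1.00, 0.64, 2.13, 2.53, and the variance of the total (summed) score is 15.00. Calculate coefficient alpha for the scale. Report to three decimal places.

α = 0.533

ΣVar(i) = 0.69 + 1.35 + 1.00 + 0.64 + 2.13 + 2.53 = 8.34
α = (k/(k−1))·(1 − ΣVar(i)/σ²_total) = (6/5)·(1 − 8.34/15.00) = 0.533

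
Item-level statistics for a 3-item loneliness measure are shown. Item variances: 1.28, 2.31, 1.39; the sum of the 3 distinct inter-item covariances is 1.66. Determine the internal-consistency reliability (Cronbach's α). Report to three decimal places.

sum of item variances = 1.28 + 2.31 + 1.39 = 4.98
Sum of distinct covariances = 1.66
Var(T) = sum of item variances + 2·Σcov = 4.98 + 2 × 1.66 = 8.30
α = (3/2)·(1 − 4.98/8.30) = 0.600

α = 0.600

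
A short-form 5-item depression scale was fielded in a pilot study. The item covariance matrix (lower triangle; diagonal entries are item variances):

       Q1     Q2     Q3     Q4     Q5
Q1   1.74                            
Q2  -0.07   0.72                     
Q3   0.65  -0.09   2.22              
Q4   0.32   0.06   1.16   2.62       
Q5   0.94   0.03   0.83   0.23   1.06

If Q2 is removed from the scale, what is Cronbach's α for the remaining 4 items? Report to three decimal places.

Cronbach's α = 0.693

Remaining items: Q1, Q3, Q4, Q5 (k = 4).
sum of item variances = 1.74 + 2.22 + 2.62 + 1.06 = 7.64
σ²_T = 7.64 + 2 × 4.13 = 15.90
α (item deleted) = (4/3)·(1 − 7.64/15.90) = 0.693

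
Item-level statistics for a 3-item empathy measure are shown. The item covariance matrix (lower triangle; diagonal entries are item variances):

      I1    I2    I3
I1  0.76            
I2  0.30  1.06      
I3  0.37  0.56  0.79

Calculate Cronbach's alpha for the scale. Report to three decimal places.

Cronbach's alpha = 0.728

Σσᵢ² = 0.76 + 1.06 + 0.79 = 2.61
Σ_{i<j} σ_ij = 1.23
σ²_total = 2.61 + 2 × 1.23 = 5.07
α = (k/(k−1))·(1 − Σσᵢ²/σ²_total) = (3/2)·(1 − 2.61/5.07) = 0.728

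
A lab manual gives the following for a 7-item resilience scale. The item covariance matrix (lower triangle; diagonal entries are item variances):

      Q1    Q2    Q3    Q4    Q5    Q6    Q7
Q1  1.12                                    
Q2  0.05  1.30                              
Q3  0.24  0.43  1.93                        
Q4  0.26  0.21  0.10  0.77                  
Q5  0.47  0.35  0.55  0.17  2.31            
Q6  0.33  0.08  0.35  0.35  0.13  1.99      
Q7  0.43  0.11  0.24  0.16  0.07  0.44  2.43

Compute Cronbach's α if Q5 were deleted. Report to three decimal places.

Cronbach's α = 0.531

Remaining items: Q1, Q2, Q3, Q4, Q6, Q7 (k = 6).
sum of item variances = 1.12 + 1.30 + 1.93 + 0.77 + 1.99 + 2.43 = 9.54
σ²_total = 9.54 + 2 × 3.78 = 17.10
α (item deleted) = (6/5)·(1 − 9.54/17.10) = 0.531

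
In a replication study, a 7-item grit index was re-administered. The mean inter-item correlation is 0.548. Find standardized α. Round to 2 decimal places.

Standardized α = k·r̄ / (1 + (k−1)·r̄) = 7 × 0.548 / (1 + 6 × 0.548)
  = 3.8360 / 4.2880 = 0.89

α = 0.89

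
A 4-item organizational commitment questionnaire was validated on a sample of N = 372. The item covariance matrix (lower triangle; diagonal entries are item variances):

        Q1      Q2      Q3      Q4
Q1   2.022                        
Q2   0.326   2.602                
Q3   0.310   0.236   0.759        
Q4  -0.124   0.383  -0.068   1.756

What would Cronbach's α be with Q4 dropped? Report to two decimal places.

Remaining items: Q1, Q2, Q3 (k = 3).
Σσ²ᵢ = 2.022 + 2.602 + 0.759 = 5.383
σ²_total = 5.383 + 2 × 0.872 = 7.127
α (item deleted) = (3/2)·(1 − 5.383/7.127) = 0.37

α = 0.37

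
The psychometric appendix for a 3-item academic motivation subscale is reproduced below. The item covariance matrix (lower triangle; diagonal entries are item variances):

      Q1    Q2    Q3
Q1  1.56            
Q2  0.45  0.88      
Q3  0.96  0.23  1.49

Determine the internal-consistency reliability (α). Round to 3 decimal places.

α = 0.682

Σσᵢ² = 1.56 + 0.88 + 1.49 = 3.93
Σ_{i<j} σ_ij = 1.64
total variance = 3.93 + 2 × 1.64 = 7.21
α = (k/(k−1))·(1 − Σσᵢ²/total variance) = (3/2)·(1 − 3.93/7.21) = 0.682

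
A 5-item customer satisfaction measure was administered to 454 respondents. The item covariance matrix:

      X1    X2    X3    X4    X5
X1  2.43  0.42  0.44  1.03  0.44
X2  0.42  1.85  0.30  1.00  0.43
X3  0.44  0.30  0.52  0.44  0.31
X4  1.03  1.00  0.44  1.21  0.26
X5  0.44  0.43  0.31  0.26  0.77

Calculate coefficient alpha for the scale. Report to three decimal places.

α = 0.749

sum of item variances = 2.43 + 1.85 + 0.52 + 1.21 + 0.77 = 6.78
Sum of the distinct covariances = 5.07
σ²_T = 6.78 + 2 × 5.07 = 16.92
α = (k/(k−1))·(1 − sum of item variances/σ²_T) = (5/4)·(1 − 6.78/16.92) = 0.749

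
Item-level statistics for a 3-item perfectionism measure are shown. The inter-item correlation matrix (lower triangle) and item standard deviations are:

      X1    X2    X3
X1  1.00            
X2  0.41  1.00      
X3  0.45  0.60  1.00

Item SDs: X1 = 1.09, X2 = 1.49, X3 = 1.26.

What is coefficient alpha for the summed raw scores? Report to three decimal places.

Σσ²ᵢ = 1.09² + 1.49² + 1.26² = 4.9958
Covariances σ_ij = r_ij · s_i · s_j:
  σ(X1,X2) = 0.41 × 1.09 × 1.49 = 0.6659
  σ(X1,X3) = 0.45 × 1.09 × 1.26 = 0.6180
  σ(X2,X3) = 0.60 × 1.49 × 1.26 = 1.1264
σ²_T = Σσ²ᵢ + 2·Σσ_ij = 4.9958 + 2 × 2.4103 = 9.8164
α = (3/2)·(1 − 4.9958/9.8164) = 0.737

α = 0.737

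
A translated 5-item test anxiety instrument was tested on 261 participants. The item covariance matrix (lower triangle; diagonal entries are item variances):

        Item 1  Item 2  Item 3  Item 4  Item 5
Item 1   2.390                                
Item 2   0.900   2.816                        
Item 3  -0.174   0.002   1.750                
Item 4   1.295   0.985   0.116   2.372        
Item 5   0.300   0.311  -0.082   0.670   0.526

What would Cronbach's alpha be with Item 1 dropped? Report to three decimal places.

α = 0.466

Remaining items: Item 2, Item 3, Item 4, Item 5 (k = 4).
Σσ²ᵢ = 2.816 + 1.750 + 2.372 + 0.526 = 7.464
σ²_total = 7.464 + 2 × 2.002 = 11.468
α (item deleted) = (4/3)·(1 − 7.464/11.468) = 0.466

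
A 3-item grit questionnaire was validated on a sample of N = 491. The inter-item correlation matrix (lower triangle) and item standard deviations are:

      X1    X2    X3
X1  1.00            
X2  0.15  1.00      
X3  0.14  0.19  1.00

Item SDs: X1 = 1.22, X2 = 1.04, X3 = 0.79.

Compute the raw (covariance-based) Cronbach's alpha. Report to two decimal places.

α = 0.35

Σσ²ᵢ = 1.22² + 1.04² + 0.79² = 3.1941
Covariances σ_ij = r_ij · s_i · s_j:
  σ(X1,X2) = 0.15 × 1.22 × 1.04 = 0.1903
  σ(X1,X3) = 0.14 × 1.22 × 0.79 = 0.1349
  σ(X2,X3) = 0.19 × 1.04 × 0.79 = 0.1561
σ²_T = Σσ²ᵢ + 2·Σσ_ij = 3.1941 + 2 × 0.4813 = 4.1567
α = (3/2)·(1 − 3.1941/4.1567) = 0.35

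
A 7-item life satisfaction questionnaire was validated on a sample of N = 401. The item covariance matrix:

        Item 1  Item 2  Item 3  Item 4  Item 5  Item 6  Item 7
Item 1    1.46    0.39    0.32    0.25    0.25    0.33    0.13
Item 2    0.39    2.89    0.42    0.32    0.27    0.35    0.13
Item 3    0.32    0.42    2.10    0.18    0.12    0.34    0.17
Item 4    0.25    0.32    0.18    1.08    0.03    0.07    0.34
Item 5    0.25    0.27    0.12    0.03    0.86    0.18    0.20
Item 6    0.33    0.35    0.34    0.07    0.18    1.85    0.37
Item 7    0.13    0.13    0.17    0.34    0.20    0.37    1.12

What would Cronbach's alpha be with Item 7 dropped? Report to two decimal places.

Remaining items: Item 1, Item 2, Item 3, Item 4, Item 5, Item 6 (k = 6).
Σσ²ᵢ = 1.46 + 2.89 + 2.10 + 1.08 + 0.86 + 1.85 = 10.24
σ²_T = 10.24 + 2 × 3.82 = 17.88
α (item deleted) = (6/5)·(1 − 10.24/17.88) = 0.51

Cronbach's alpha = 0.51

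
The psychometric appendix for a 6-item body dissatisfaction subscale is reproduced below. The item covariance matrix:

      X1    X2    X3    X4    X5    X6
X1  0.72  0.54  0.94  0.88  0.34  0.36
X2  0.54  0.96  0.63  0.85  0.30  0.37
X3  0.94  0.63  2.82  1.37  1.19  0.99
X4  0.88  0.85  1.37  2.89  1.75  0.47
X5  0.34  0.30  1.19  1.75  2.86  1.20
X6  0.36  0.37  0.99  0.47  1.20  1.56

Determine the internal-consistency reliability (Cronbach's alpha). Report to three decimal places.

α = 0.808

sum of item variances = 0.72 + 0.96 + 2.82 + 2.89 + 2.86 + 1.56 = 11.81
Sum of the distinct covariances = 12.18
σ²_total = 11.81 + 2 × 12.18 = 36.17
α = (k/(k−1))·(1 − sum of item variances/σ²_total) = (6/5)·(1 − 11.81/36.17) = 0.808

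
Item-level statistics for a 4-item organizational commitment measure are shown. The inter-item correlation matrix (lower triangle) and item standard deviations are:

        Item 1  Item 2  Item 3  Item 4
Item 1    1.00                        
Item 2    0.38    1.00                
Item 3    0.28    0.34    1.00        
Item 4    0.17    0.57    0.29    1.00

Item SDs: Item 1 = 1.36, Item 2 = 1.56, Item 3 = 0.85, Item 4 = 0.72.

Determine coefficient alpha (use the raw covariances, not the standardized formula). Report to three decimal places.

Σσ²ᵢ = 1.36² + 1.56² + 0.85² + 0.72² = 5.5241
Covariances σ_ij = r_ij · s_i · s_j:
  σ(Item 1,Item 2) = 0.38 × 1.36 × 1.56 = 0.8062
  σ(Item 1,Item 3) = 0.28 × 1.36 × 0.85 = 0.3237
  σ(Item 1,Item 4) = 0.17 × 1.36 × 0.72 = 0.1665
  σ(Item 2,Item 3) = 0.34 × 1.56 × 0.85 = 0.4508
  σ(Item 2,Item 4) = 0.57 × 1.56 × 0.72 = 0.6402
  σ(Item 3,Item 4) = 0.29 × 0.85 × 0.72 = 0.1775
σ²_T = Σσ²ᵢ + 2·Σσ_ij = 5.5241 + 2 × 2.5649 = 10.6539
α = (4/3)·(1 − 5.5241/10.6539) = 0.642

coefficient alpha = 0.642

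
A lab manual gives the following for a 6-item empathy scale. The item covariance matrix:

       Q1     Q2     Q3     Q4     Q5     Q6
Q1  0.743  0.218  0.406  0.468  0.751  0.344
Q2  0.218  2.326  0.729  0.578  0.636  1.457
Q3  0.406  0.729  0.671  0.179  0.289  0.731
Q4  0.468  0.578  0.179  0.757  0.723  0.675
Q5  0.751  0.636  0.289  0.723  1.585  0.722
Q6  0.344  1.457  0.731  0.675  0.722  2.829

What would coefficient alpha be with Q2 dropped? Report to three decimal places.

coefficient alpha = 0.770

Remaining items: Q1, Q3, Q4, Q5, Q6 (k = 5).
ΣVar(i) = 0.743 + 0.671 + 0.757 + 1.585 + 2.829 = 6.585
Var(T) = 6.585 + 2 × 5.288 = 17.161
α (item deleted) = (5/4)·(1 − 6.585/17.161) = 0.770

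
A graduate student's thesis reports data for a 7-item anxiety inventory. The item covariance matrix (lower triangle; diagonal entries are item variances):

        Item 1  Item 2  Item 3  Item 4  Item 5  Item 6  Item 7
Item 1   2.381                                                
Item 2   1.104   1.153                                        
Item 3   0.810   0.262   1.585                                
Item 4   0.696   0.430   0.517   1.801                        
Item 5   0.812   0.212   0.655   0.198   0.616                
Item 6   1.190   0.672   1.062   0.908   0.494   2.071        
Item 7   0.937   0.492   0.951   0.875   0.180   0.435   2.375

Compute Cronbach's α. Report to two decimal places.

α = 0.82

Σσ²ᵢ = 2.381 + 1.153 + 1.585 + 1.801 + 0.616 + 2.071 + 2.375 = 11.982
Σ_{i<j} σ_ij = 13.892
total variance = 11.982 + 2 × 13.892 = 39.766
α = (k/(k−1))·(1 − Σσ²ᵢ/total variance) = (7/6)·(1 − 11.982/39.766) = 0.82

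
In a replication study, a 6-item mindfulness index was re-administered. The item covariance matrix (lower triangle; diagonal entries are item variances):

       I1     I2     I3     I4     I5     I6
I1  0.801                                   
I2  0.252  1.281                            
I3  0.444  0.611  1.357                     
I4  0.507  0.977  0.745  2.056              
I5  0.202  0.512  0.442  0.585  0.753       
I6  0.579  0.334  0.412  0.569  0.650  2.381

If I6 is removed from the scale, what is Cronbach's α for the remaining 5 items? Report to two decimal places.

Remaining items: I1, I2, I3, I4, I5 (k = 5).
sum of item variances = 0.801 + 1.281 + 1.357 + 2.056 + 0.753 = 6.248
σ²_total = 6.248 + 2 × 5.277 = 16.802
α (item deleted) = (5/4)·(1 − 6.248/16.802) = 0.79

Cronbach's α = 0.79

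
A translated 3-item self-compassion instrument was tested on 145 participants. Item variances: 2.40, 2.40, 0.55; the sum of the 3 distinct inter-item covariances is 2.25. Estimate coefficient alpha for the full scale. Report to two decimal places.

Σσᵢ² = 2.40 + 2.40 + 0.55 = 5.35
Sum of distinct covariances = 2.25
σ²_T = Σσᵢ² + 2·Σcov = 5.35 + 2 × 2.25 = 9.85
α = (3/2)·(1 − 5.35/9.85) = 0.69

α = 0.69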